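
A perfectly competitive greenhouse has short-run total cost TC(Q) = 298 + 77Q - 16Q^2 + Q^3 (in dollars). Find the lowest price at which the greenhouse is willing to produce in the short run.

Short-run supply begins at min AVC. From VC = 77Q - 16Q^2 + Q^3, AVC = 77 - 16Q + Q^2.
At the minimum of AVC, MC = AVC. MC = 77 - 32Q + 3Q^2; setting MC = AVC gives 2Q^2 - 16Q = 0, so Q = 8. min AVC = 13.
For P < $13 the firm produces nothing.

$13 per unit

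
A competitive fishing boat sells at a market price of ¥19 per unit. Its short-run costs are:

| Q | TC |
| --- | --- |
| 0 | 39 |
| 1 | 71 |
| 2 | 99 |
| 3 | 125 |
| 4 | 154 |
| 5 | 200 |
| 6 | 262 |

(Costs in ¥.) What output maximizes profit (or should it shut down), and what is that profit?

Q = 0 (shut down); profit = -¥39

Tabulate TR − TC: Q=0: -39; Q=1: -52; Q=2: -61; Q=3: -68; Q=4: -78; Q=5: -105; Q=6: -148.
Profit is highest at Q = 0. Equivalently, the lowest AVC in the table is 86/3 ≈ ¥28.67 at Q = 3, and P = ¥19 falls below it — price never covers variable cost, so the firm shuts down and loses only its fixed cost.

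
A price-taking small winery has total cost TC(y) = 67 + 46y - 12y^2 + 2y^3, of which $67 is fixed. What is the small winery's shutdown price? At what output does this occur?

The firm shuts down when price falls below the minimum of average variable cost. AVC = VC/y = 46 - 12y + 2y^2.
At the minimum of AVC, MC = AVC. MC = 46 - 24y + 6y^2; setting MC = AVC gives 4y^2 - 12y = 0, so y = 3. min AVC = 28.
So the shutdown price is $28.

$28 per unit, at y = 3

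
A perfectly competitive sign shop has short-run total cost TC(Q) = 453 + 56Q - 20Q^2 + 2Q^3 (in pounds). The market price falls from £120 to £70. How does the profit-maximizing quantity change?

MC = 56 - 40Q + 6Q^2; the shutdown threshold is min AVC = £6 (at Q = 5).
With P = £120 above the shutdown price, P = MC gives Q = 8.
At P = £70 ≥ min AVC, set P = MC: Q = 7. The firm stays open but cuts output.

Output falls from 8 to 7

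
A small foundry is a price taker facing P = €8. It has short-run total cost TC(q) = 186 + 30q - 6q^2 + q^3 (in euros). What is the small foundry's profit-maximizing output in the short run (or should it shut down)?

Shut down

From TC, MC = TC'(q) = 30 - 12q + 3q^2 and AVC = VC/q = 30 - 6q + q^2.
AVC hits its minimum where MC = AVC, at q = 3, giving min AVC = 30 - 6·3 + 3^2 = €21.
Since P = €8 < min AVC = €21, price fails to cover variable cost at any output.
Shutting down limits the loss to fixed cost, €186.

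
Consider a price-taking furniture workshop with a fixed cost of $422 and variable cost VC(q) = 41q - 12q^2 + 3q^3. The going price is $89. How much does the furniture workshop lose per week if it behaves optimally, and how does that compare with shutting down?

AVC = 41 - 12q + 3q^2 has its minimum $29 at q = 2; price $89 clears that bar, so the firm operates.
With MC = 41 - 24q + 9q^2, P = MC on the upward-sloping part at q* = 4.
TR = 89·4 = 356. TC = 422 + 164 = 586. Profit = 356 − 586 = -$230.
By producing, the firm covers all variable cost plus $192 of fixed cost; shutting down would lose the full $422.

Profit = -$230 at q = 4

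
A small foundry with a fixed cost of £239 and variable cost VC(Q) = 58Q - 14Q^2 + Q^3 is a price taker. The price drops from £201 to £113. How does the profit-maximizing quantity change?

Output falls from 13 to 11

AVC = 58 - 14Q + Q^2, minimized at Q = 7 where min AVC = £9. MC = 58 - 28Q + 3Q^2.
At P = £201 ≥ min AVC, set P = MC on the rising branch: Q = 13.
At P = £113 ≥ min AVC, set P = MC: Q = 11. The firm stays open but cuts output.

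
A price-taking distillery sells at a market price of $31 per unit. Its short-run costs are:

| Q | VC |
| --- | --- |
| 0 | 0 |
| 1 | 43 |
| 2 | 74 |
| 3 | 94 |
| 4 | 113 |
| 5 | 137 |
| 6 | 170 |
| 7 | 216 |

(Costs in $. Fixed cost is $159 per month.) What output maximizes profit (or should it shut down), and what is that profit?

Compute π = P·Q − TC at each output: Q=0: -159; Q=1: -171; Q=2: -171; Q=3: -160; Q=4: -148; Q=5: -141; Q=6: -143; Q=7: -158.
Profit is maximized at Q = 5. AVC there is 137/5 = $27.40 ≤ P, so producing beats shutting down (which would give -$159).

Q = 5; profit = -$141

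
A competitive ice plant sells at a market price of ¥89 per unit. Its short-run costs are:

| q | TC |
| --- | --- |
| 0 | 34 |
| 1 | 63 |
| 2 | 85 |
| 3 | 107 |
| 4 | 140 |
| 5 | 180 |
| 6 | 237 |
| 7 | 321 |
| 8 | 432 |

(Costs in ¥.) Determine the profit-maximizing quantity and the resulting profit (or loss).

q = 7; profit = ¥302

Profit at each row (π = 89q − TC): q=0: -34; q=1: 26; q=2: 93; q=3: 160; q=4: 216; q=5: 265; q=6: 297; q=7: 302; q=8: 280.
Profit is maximized at q = 7. AVC there is 287/7 = ¥41 ≤ P, so producing beats shutting down (which would give -¥34).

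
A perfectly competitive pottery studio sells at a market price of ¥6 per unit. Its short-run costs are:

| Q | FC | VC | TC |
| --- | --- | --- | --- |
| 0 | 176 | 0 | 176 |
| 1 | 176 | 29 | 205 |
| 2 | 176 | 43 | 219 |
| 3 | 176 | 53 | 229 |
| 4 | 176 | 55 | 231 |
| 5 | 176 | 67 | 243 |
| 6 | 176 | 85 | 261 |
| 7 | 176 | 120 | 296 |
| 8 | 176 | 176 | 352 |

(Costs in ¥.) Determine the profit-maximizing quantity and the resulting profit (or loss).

Compute π = P·Q − TC at each output: Q=0: -176; Q=1: -199; Q=2: -207; Q=3: -211; Q=4: -207; Q=5: -213; Q=6: -225; Q=7: -254; Q=8: -304.
Profit is highest at Q = 0. Equivalently, the lowest AVC in the table is 67/5 ≈ ¥13.40 at Q = 5, and P = ¥6 falls below it — price never covers variable cost, so the firm shuts down and loses only its fixed cost.

Q = 0 (shut down); profit = -¥176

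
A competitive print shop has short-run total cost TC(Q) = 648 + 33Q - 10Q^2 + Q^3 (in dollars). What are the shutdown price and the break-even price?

Shutdown price = min AVC. AVC = 33 - 10Q + Q^2, with vertex at Q = 5 and minimum $8.
ATC = 648/Q + 33 - 10Q + Q^2. Setting dATC/dQ = −648/Q^2 − 10 + 2Q = 0 gives Q = 9 (since 2·9^3 − 10·9^2 = 648).
min ATC = 648/9 + 33 − 10·9 + 9^2 = $96. That is the break-even price.
For $8 ≤ P < $96 the firm produces at a loss; below $8 it shuts down.

Shutdown price = $8; break-even price = $96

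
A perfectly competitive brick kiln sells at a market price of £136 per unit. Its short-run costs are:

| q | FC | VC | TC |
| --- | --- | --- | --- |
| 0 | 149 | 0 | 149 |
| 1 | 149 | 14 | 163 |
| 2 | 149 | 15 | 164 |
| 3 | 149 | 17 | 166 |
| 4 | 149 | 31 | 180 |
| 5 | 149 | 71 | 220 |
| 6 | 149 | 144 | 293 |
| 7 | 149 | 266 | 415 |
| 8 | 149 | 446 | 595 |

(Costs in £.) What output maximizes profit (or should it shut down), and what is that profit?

q = 7; profit = £537

Compute π = P·q − TC at each output: q=0: -149; q=1: -27; q=2: 108; q=3: 242; q=4: 364; q=5: 460; q=6: 523; q=7: 537; q=8: 493.
Profit is maximized at q = 7. AVC there is 266/7 = £38 ≤ P, so producing beats shutting down (which would give -£149).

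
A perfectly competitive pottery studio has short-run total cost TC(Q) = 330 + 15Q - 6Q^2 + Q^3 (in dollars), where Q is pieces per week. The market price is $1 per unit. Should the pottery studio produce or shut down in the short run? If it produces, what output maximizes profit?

Shut down

From TC, MC = TC'(Q) = 15 - 12Q + 3Q^2 and AVC = VC/Q = 15 - 6Q + Q^2.
The AVC parabola has its vertex at Q = 6/2 = 3, where AVC = 15 - 6·3 + 3^2 = $6.
P = $1 lies below min AVC = $6; no output level covers variable cost.
Best response: produce nothing and absorb the $330 fixed cost.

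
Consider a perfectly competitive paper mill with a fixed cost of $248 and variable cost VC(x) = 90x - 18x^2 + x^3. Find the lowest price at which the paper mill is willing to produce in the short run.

The firm shuts down when price falls below the minimum of average variable cost. AVC = VC/x = 90 - 18x + x^2.
At the minimum of AVC, MC = AVC. MC = 90 - 36x + 3x^2; setting MC = AVC gives 2x^2 - 18x = 0, so x = 9. min AVC = 9.
The firm shuts down for any P below $9.

$9 per unit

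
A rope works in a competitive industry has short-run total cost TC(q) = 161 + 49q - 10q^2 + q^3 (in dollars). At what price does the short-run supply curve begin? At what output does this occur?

The firm shuts down when price falls below the minimum of average variable cost. AVC = VC/q = 49 - 10q + q^2.
At the minimum of AVC, MC = AVC. MC = 49 - 20q + 3q^2; setting MC = AVC gives 2q^2 - 10q = 0, so q = 5. min AVC = 24.
The firm shuts down for any P below $24.

$24 per unit, at q = 5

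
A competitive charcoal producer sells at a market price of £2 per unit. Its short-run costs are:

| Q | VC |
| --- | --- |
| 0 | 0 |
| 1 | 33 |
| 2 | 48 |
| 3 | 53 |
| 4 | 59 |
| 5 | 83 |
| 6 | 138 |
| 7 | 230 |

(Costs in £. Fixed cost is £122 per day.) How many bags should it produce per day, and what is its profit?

Q = 0 (shut down); profit = -£122

Compute π = P·Q − TC at each output: Q=0: -122; Q=1: -153; Q=2: -166; Q=3: -169; Q=4: -173; Q=5: -195; Q=6: -248; Q=7: -338.
Profit is highest at Q = 0. Equivalently, the lowest AVC in the table is 59/4 ≈ £14.75 at Q = 4, and P = £2 falls below it — price never covers variable cost, so the firm shuts down and loses only its fixed cost.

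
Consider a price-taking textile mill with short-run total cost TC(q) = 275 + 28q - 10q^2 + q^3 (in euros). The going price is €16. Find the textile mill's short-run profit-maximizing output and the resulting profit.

Profit = -€203 at q = 6

AVC = 28 - 10q + q^2; min AVC = €3 at q = 5. Since P = €16 ≥ min AVC, the firm produces.
MC = 28 - 20q + 3q^2. Setting P = MC and taking the root on the rising branch gives q* = 6.
TR = 16·6 = 96. TC = 275 + 24 = 299. Profit = 96 − 299 = -€203.
Shutting down would mean losing the fixed cost of €275, so operating at a loss of €203 is better by €72.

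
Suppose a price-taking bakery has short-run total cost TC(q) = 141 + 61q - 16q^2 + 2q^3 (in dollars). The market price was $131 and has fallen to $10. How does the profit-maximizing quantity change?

Output falls from 7 to 0 (the firm shuts down)

AVC = 61 - 16q + 2q^2, minimized at q = 4 where min AVC = $29. MC = 61 - 32q + 6q^2.
At P = $131 ≥ min AVC, set P = MC on the rising branch: q = 7.
At P = $10 < min AVC = $29, price no longer covers variable cost at any output, so the firm shuts down: q = 0.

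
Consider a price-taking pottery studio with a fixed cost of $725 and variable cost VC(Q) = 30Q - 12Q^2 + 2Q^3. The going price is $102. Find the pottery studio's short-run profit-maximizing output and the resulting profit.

AVC = 30 - 12Q + 2Q^2; min AVC = $12 at Q = 3. Since P = $102 ≥ min AVC, the firm produces.
With MC = 30 - 24Q + 6Q^2, P = MC on the upward-sloping part at Q* = 6.
TR = 102·6 = 612. TC = 725 + 180 = 905. Profit = 612 − 905 = -$293.
That loss of $293 beats the $725 the firm would lose by shutting down; producing recovers $432 of fixed cost.

Profit = -$293 at Q = 6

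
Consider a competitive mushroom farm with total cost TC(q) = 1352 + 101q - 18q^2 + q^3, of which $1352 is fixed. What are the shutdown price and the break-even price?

Shutdown price = $20; break-even price = $140

AVC = 101 - 18q + q^2; minimized at q = 9, giving min AVC = $20. That is the shutdown price.
ATC = 1352/q + 101 - 18q + q^2. Setting dATC/dq = −1352/q^2 − 18 + 2q = 0 gives q = 13 (since 2·13^3 − 18·13^2 = 1352).
min ATC = 1352/13 + 101 − 18·13 + 13^2 = $140. That is the break-even price.
For $20 ≤ P < $140 the firm produces at a loss; below $20 it shuts down.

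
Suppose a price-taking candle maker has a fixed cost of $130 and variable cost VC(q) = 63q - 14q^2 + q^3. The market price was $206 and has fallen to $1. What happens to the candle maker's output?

MC = 63 - 28q + 3q^2; the shutdown threshold is min AVC = $14 (at q = 7).
At P = $206 ≥ min AVC, set P = MC on the rising branch: q = 13.
At P = $1 < min AVC = $14, price no longer covers variable cost at any output, so the firm shuts down: q = 0.

Output falls from 13 to 0 (the firm shuts down)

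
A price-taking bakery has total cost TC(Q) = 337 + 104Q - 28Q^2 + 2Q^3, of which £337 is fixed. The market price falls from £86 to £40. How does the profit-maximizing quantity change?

Output falls from 9 to 8

AVC = 104 - 28Q + 2Q^2, minimized at Q = 7 where min AVC = £6. MC = 104 - 56Q + 6Q^2.
With P = £86 above the shutdown price, P = MC gives Q = 9.
At P = £40 ≥ min AVC, set P = MC: Q = 8. The firm stays open but cuts output.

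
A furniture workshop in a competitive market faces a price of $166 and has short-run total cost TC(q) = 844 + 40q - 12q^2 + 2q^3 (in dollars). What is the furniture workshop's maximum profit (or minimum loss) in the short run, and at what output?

AVC = 40 - 12q + 2q^2 has its minimum $22 at q = 3; price $166 clears that bar, so the firm operates.
With MC = 40 - 24q + 6q^2, P = MC on the upward-sloping part at q* = 7.
TR = 166·7 = 1162. TC = 844 + 378 = 1222. Profit = 1162 − 1222 = -$60.
That loss of $60 beats the $844 the firm would lose by shutting down; producing recovers $784 of fixed cost.

Profit = -$60 at q = 7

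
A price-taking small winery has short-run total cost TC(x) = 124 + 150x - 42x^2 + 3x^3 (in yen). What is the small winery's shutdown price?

¥3 per unit

The firm shuts down when price falls below the minimum of average variable cost. AVC = VC/x = 150 - 42x + 3x^2.
At the minimum of AVC, MC = AVC. MC = 150 - 84x + 9x^2; setting MC = AVC gives 6x^2 - 42x = 0, so x = 7. min AVC = 3.
The firm shuts down for any P below ¥3.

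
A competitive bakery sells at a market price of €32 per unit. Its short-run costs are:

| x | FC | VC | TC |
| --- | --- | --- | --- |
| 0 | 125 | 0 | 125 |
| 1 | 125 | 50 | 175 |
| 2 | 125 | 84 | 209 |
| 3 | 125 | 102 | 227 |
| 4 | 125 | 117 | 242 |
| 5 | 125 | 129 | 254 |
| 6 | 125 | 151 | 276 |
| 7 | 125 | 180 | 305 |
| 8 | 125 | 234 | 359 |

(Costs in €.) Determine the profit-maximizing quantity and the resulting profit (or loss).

x = 7; profit = -€81

Profit at each row (π = 32x − TC): x=0: -125; x=1: -143; x=2: -145; x=3: -131; x=4: -114; x=5: -94; x=6: -84; x=7: -81; x=8: -103.
Profit is maximized at x = 7. AVC there is 180/7 = €25.71 ≤ P, so producing beats shutting down (which would give -€125).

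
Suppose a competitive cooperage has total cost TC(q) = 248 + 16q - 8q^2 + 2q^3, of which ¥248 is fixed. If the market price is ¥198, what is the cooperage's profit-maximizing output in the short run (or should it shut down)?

Produce at q = 7

Variable cost is VC = 16q - 8q^2 + 2q^3, so AVC = VC/q = 16 - 8q + 2q^2 and MC = dTC/dq = 16 - 16q + 6q^2.
The AVC parabola has its vertex at q = 8/4 = 2, where AVC = 16 - 8·2 + 2·2^2 = ¥8.
Because ¥198 ≥ ¥8, revenue can cover variable cost; the firm operates.
P = MC gives -182 - 16q + 6q^2 = 0, with roots -13/3 and 7. Take the larger (rising MC): q* = 7.
Check: AVC at q = 7 is ¥58 ≤ P, so revenue covers variable cost.
Profit = P·q − TC = 198·7 − 654 = ¥732.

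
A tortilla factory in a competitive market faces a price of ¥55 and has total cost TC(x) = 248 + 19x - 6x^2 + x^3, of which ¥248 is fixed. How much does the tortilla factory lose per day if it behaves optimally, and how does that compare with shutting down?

AVC = 19 - 6x + x^2 has its minimum ¥10 at x = 3; price ¥55 clears that bar, so the firm operates.
MC = 19 - 12x + 3x^2. Setting P = MC and taking the root on the rising branch gives x* = 6.
TR = 55·6 = 330. TC = 248 + 114 = 362. Profit = 330 − 362 = -¥32.
By producing, the firm covers all variable cost plus ¥216 of fixed cost; shutting down would lose the full ¥248.

Profit = -¥32 at x = 6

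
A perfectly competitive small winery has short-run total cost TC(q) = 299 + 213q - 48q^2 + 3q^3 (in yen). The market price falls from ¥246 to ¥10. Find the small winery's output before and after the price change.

Output falls from 11 to 0 (the firm shuts down)

MC = 213 - 96q + 9q^2; the shutdown threshold is min AVC = ¥21 (at q = 8).
With P = ¥246 above the shutdown price, P = MC gives q = 11.
At P = ¥10 < min AVC = ¥21, price no longer covers variable cost at any output, so the firm shuts down: q = 0.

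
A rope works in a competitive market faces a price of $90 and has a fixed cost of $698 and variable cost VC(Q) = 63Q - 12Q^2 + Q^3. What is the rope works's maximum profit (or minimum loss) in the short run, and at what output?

Profit = -$212 at Q = 9

AVC = 63 - 12Q + Q^2 has its minimum $27 at Q = 6; price $90 clears that bar, so the firm operates.
MC = 63 - 24Q + 3Q^2. Setting P = MC and taking the root on the rising branch gives Q* = 9.
TR = 90·9 = 810. TC = 698 + 324 = 1022. Profit = 810 − 1022 = -$212.
Shutting down would mean losing the fixed cost of $698, so operating at a loss of $212 is better by $486.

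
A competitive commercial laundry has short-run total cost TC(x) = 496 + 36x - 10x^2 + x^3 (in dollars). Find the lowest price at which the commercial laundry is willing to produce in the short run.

$11 per unit

Short-run supply begins at min AVC. From VC = 36x - 10x^2 + x^3, AVC = 36 - 10x + x^2.
At the minimum of AVC, MC = AVC. MC = 36 - 20x + 3x^2; setting MC = AVC gives 2x^2 - 10x = 0, so x = 5. min AVC = 11.
So the shutdown price is $11.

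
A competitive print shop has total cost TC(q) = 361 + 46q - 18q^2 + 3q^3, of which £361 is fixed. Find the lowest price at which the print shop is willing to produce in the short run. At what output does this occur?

£19 per unit, at q = 3

Short-run supply begins at min AVC. From VC = 46q - 18q^2 + 3q^3, AVC = 46 - 18q + 3q^2.
At the minimum of AVC, MC = AVC. MC = 46 - 36q + 9q^2; setting MC = AVC gives 6q^2 - 18q = 0, so q = 3. min AVC = 19.
For P < £19 the firm produces nothing.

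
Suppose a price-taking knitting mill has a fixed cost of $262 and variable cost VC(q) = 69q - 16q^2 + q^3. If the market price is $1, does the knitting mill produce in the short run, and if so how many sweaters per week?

Shut down

Strip out fixed cost: VC = 69q - 16q^2 + q^3. Then AVC = 69 - 16q + q^2 and MC = 69 - 32q + 3q^2.
AVC hits its minimum where MC = AVC, at q = 8, giving min AVC = 69 - 16·8 + 8^2 = $5.
Since P = $1 < min AVC = $5, price fails to cover variable cost at any output.
Shutting down limits the loss to fixed cost, $262.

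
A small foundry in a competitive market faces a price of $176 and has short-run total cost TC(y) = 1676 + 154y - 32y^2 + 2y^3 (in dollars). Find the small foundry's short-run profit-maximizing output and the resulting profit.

Profit = -$224 at y = 11

AVC = 154 - 32y + 2y^2 has its minimum $26 at y = 8; price $176 clears that bar, so the firm operates.
With MC = 154 - 64y + 6y^2, P = MC on the upward-sloping part at y* = 11.
TR = 176·11 = 1936. TC = 1676 + 484 = 2160. Profit = 1936 − 2160 = -$224.
That loss of $224 beats the $1676 the firm would lose by shutting down; producing recovers $1452 of fixed cost.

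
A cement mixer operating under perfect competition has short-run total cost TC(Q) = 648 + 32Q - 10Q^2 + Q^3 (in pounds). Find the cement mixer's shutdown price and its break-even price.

Shutdown price = £7; break-even price = £95

Shutdown price = min AVC. AVC = 32 - 10Q + Q^2, with vertex at Q = 5 and minimum £7.
ATC = 648/Q + 32 - 10Q + Q^2. Setting dATC/dQ = −648/Q^2 − 10 + 2Q = 0 gives Q = 9 (since 2·9^3 − 10·9^2 = 648).
min ATC = 648/9 + 32 − 10·9 + 9^2 = £95. That is the break-even price.
Between these two prices the firm operates at a loss; above £95 it earns a profit.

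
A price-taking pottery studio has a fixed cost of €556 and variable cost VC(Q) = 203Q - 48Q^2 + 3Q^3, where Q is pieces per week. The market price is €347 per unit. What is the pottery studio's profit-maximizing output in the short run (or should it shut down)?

Strip out fixed cost: VC = 203Q - 48Q^2 + 3Q^3. Then AVC = 203 - 48Q + 3Q^2 and MC = 203 - 96Q + 9Q^2.
The AVC parabola has its vertex at Q = 48/6 = 8, where AVC = 203 - 48·8 + 3·8^2 = €11.
Because €347 ≥ €11, revenue can cover variable cost; the firm operates.
P = MC gives -144 - 96Q + 9Q^2 = 0, with roots -4/3 and 12. Take the larger (rising MC): Q* = 12.
Check: AVC at Q = 12 is €59 ≤ P, so revenue covers variable cost.
Profit = P·Q − TC = 347·12 − 1264 = €2900.

Produce at Q = 12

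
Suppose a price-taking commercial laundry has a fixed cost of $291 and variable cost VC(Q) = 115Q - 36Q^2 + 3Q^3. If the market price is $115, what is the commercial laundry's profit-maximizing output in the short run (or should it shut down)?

Strip out fixed cost: VC = 115Q - 36Q^2 + 3Q^3. Then AVC = 115 - 36Q + 3Q^2 and MC = 115 - 72Q + 9Q^2.
AVC is minimized where dAVC/dQ = -36 + 6Q = 0, at Q = 6; min AVC = 115 - 36·6 + 3·6^2 = $7.
Since P = $115 ≥ min AVC = $7, price covers variable cost and the firm should produce.
Set P = MC: 115 = 115 - 72Q + 9Q^2 → -72Q + 9Q^2 = 0. The roots are Q = 0 and Q = 8; the profit-maximizing output is on the rising part of MC, so Q* = 8.
Check: AVC at Q = 8 is $19 ≤ P, so revenue covers variable cost.
Profit = P·Q − TC = 115·8 − 443 = $477.

Produce at Q = 8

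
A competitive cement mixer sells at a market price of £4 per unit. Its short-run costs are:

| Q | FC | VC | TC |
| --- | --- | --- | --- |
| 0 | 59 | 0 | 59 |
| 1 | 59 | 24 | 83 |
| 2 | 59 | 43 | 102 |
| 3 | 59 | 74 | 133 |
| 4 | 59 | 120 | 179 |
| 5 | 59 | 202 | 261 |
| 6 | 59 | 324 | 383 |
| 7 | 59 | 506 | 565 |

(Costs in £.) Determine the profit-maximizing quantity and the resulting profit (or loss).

Profit at each row (π = 4Q − TC): Q=0: -59; Q=1: -79; Q=2: -94; Q=3: -121; Q=4: -163; Q=5: -241; Q=6: -359; Q=7: -537.
Profit is highest at Q = 0. Equivalently, the lowest AVC in the table is 43/2 ≈ £21.50 at Q = 2, and P = £4 falls below it — price never covers variable cost, so the firm shuts down and loses only its fixed cost.

Q = 0 (shut down); profit = -£59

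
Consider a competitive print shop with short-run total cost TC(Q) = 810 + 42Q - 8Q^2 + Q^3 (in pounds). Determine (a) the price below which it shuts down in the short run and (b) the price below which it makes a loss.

Shutdown price = £26; break-even price = £141

Shutdown price = min AVC. AVC = 42 - 8Q + Q^2, with vertex at Q = 4 and minimum £26.
ATC = 810/Q + 42 - 8Q + Q^2. Setting dATC/dQ = −810/Q^2 − 8 + 2Q = 0 gives Q = 9 (since 2·9^3 − 8·9^2 = 810).
min ATC = 810/9 + 42 − 8·9 + 9^2 = £141. That is the break-even price.
Between these two prices the firm operates at a loss; above £141 it earns a profit.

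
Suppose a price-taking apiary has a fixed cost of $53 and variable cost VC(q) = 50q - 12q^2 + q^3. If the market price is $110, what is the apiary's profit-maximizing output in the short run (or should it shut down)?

Produce at q = 10

Variable cost is VC = 50q - 12q^2 + q^3, so AVC = VC/q = 50 - 12q + q^2 and MC = dTC/dq = 50 - 24q + 3q^2.
The AVC parabola has its vertex at q = 12/2 = 6, where AVC = 50 - 12·6 + 6^2 = $14.
P = $110 exceeds min AVC = $14, so the firm stays open.
Solving P = MC: -60 - 24q + 3q^2 = 0 ⇒ q = -2 or 10. On the upward-sloping branch, q* = 10.
Check: AVC at q = 10 is $30 ≤ P, so revenue covers variable cost.
Profit = P·q − TC = 110·10 − 353 = $747.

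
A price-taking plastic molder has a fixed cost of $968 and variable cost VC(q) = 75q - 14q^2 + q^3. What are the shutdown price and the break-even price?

Shutdown price = $26; break-even price = $130

AVC = 75 - 14q + q^2; minimized at q = 7, giving min AVC = $26. That is the shutdown price.
ATC = 968/q + 75 - 14q + q^2. Setting dATC/dq = −968/q^2 − 14 + 2q = 0 gives q = 11 (since 2·11^3 − 14·11^2 = 968).
min ATC = 968/11 + 75 − 14·11 + 11^2 = $130. That is the break-even price.
Between these two prices the firm operates at a loss; above $130 it earns a profit.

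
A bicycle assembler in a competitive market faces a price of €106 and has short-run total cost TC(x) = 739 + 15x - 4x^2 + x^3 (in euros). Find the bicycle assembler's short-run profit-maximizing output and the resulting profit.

AVC = 15 - 4x + x^2; min AVC = €11 at x = 2. Since P = €106 ≥ min AVC, the firm produces.
MC = 15 - 8x + 3x^2. Setting P = MC and taking the root on the rising branch gives x* = 7.
TR = 106·7 = 742. TC = 739 + 252 = 991. Profit = 742 − 991 = -€249.
That loss of €249 beats the €739 the firm would lose by shutting down; producing recovers €490 of fixed cost.

Profit = -€249 at x = 7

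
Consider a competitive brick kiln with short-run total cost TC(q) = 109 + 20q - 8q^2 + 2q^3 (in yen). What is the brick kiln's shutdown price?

The shutdown price is the minimum of AVC. VC = 20q - 8q^2 + 2q^3, so AVC = 20 - 8q + 2q^2.
At the minimum of AVC, MC = AVC. MC = 20 - 16q + 6q^2; setting MC = AVC gives 4q^2 - 8q = 0, so q = 2. min AVC = 12.
For P < ¥12 the firm produces nothing.

¥12 per unit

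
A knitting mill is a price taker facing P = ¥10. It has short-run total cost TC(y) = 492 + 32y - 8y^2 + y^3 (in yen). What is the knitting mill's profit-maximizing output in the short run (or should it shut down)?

Shut down

From TC, MC = TC'(y) = 32 - 16y + 3y^2 and AVC = VC/y = 32 - 8y + y^2.
AVC is minimized where dAVC/dy = -8 + 2y = 0, at y = 4; min AVC = 32 - 8·4 + 4^2 = ¥16.
Since P = ¥10 < min AVC = ¥16, price fails to cover variable cost at any output.
The firm minimizes its loss by shutting down and losing only its fixed cost of ¥492.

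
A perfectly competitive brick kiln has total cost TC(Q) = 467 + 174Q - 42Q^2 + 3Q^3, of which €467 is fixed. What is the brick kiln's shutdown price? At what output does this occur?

€27 per unit, at Q = 7

The firm shuts down when price falls below the minimum of average variable cost. AVC = VC/Q = 174 - 42Q + 3Q^2.
dAVC/dQ = -42 + 6Q = 0 gives Q = 7. min AVC = 174 - 42·7 + 3·7^2 = 27.
The firm shuts down for any P below €27.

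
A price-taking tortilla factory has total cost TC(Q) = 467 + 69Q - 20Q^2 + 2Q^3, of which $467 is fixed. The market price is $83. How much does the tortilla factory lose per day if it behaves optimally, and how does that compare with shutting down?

Profit = -$75 at Q = 7

AVC = 69 - 20Q + 2Q^2 has its minimum $19 at Q = 5; price $83 clears that bar, so the firm operates.
With MC = 69 - 40Q + 6Q^2, P = MC on the upward-sloping part at Q* = 7.
TR = 83·7 = 581. TC = 467 + 189 = 656. Profit = 581 − 656 = -$75.
By producing, the firm covers all variable cost plus $392 of fixed cost; shutting down would lose the full $467.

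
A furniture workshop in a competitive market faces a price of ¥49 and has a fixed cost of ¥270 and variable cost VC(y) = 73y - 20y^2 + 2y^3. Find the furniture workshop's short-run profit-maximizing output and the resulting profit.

Profit = -¥126 at y = 6

AVC = 73 - 20y + 2y^2; min AVC = ¥23 at y = 5. Since P = ¥49 ≥ min AVC, the firm produces.
MC = 73 - 40y + 6y^2. Setting P = MC and taking the root on the rising branch gives y* = 6.
TR = 49·6 = 294. TC = 270 + 150 = 420. Profit = 294 − 420 = -¥126.
That loss of ¥126 beats the ¥270 the firm would lose by shutting down; producing recovers ¥144 of fixed cost.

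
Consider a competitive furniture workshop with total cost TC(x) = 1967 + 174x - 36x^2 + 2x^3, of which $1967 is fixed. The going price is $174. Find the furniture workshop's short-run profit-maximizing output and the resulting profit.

Profit = -$239 at x = 12

AVC = 174 - 36x + 2x^2 has its minimum $12 at x = 9; price $174 clears that bar, so the firm operates.
With MC = 174 - 72x + 6x^2, P = MC on the upward-sloping part at x* = 12.
TR = 174·12 = 2088. TC = 1967 + 360 = 2327. Profit = 2088 − 2327 = -$239.
By producing, the firm covers all variable cost plus $1728 of fixed cost; shutting down would lose the full $1967.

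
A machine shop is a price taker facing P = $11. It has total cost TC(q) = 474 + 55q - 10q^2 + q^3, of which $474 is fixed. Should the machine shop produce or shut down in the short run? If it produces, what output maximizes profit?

Strip out fixed cost: VC = 55q - 10q^2 + q^3. Then AVC = 55 - 10q + q^2 and MC = 55 - 20q + 3q^2.
AVC is minimized where dAVC/dq = -10 + 2q = 0, at q = 5; min AVC = 55 - 10·5 + 5^2 = $30.
P = $11 lies below min AVC = $30; no output level covers variable cost.
Best response: produce nothing and absorb the $474 fixed cost.

Shut down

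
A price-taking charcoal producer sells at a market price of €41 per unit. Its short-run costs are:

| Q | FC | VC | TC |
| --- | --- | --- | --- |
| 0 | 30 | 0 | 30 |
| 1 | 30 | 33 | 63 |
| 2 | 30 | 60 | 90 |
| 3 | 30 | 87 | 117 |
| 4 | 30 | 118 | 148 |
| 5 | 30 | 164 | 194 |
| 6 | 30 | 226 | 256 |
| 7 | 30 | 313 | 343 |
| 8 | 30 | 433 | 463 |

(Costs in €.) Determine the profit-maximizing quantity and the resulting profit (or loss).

Profit at each row (π = 41Q − TC): Q=0: -30; Q=1: -22; Q=2: -8; Q=3: 6; Q=4: 16; Q=5: 11; Q=6: -10; Q=7: -56; Q=8: -135.
Profit is maximized at Q = 4. AVC there is 118/4 = €29.50 ≤ P, so producing beats shutting down (which would give -€30).

Q = 4; profit = €16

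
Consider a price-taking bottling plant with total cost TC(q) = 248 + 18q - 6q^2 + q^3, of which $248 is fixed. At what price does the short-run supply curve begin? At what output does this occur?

$9 per unit, at q = 3

Short-run supply begins at min AVC. From VC = 18q - 6q^2 + q^3, AVC = 18 - 6q + q^2.
dAVC/dq = -6 + 2q = 0 gives q = 3. min AVC = 18 - 6·3 + 3^2 = 9.
So the shutdown price is $9.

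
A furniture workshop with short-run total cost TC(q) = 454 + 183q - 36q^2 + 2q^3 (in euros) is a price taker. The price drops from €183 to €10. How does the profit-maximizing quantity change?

Output falls from 12 to 0 (the firm shuts down)

MC = 183 - 72q + 6q^2; the shutdown threshold is min AVC = €21 (at q = 9).
With P = €183 above the shutdown price, P = MC gives q = 12.
At P = €10 < min AVC = €21, price no longer covers variable cost at any output, so the firm shuts down: q = 0.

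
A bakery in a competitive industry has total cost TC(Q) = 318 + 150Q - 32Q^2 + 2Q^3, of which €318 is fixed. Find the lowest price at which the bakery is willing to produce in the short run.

The firm shuts down when price falls below the minimum of average variable cost. AVC = VC/Q = 150 - 32Q + 2Q^2.
dAVC/dQ = -32 + 4Q = 0 gives Q = 8. min AVC = 150 - 32·8 + 2·8^2 = 22.
For P < €22 the firm produces nothing.

€22 per unit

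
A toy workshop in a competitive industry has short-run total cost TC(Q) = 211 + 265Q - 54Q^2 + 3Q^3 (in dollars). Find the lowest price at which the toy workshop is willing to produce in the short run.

$22 per unit

The firm shuts down when price falls below the minimum of average variable cost. AVC = VC/Q = 265 - 54Q + 3Q^2.
dAVC/dQ = -54 + 6Q = 0 gives Q = 9. min AVC = 265 - 54·9 + 3·9^2 = 22.
The firm shuts down for any P below $22.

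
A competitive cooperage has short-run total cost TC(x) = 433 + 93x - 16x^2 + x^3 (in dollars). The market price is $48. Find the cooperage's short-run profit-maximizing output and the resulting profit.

AVC = 93 - 16x + x^2; min AVC = $29 at x = 8. Since P = $48 ≥ min AVC, the firm produces.
MC = 93 - 32x + 3x^2. Setting P = MC and taking the root on the rising branch gives x* = 9.
TR = 48·9 = 432. TC = 433 + 270 = 703. Profit = 432 − 703 = -$271.
That loss of $271 beats the $433 the firm would lose by shutting down; producing recovers $162 of fixed cost.

Profit = -$271 at x = 9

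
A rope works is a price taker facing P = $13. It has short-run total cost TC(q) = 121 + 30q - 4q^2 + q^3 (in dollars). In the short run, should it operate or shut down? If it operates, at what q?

Shut down

Strip out fixed cost: VC = 30q - 4q^2 + q^3. Then AVC = 30 - 4q + q^2 and MC = 30 - 8q + 3q^2.
The AVC parabola has its vertex at q = 4/2 = 2, where AVC = 30 - 4·2 + 2^2 = $26.
Since P = $13 < min AVC = $26, price fails to cover variable cost at any output.
Best response: produce nothing and absorb the $121 fixed cost.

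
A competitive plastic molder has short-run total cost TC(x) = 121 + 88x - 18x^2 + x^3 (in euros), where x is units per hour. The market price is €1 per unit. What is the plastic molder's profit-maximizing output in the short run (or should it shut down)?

Shut down

Strip out fixed cost: VC = 88x - 18x^2 + x^3. Then AVC = 88 - 18x + x^2 and MC = 88 - 36x + 3x^2.
AVC is minimized where dAVC/dx = -18 + 2x = 0, at x = 9; min AVC = 88 - 18·9 + 9^2 = €7.
Since P = €1 < min AVC = €7, price fails to cover variable cost at any output.
The firm minimizes its loss by shutting down and losing only its fixed cost of €121.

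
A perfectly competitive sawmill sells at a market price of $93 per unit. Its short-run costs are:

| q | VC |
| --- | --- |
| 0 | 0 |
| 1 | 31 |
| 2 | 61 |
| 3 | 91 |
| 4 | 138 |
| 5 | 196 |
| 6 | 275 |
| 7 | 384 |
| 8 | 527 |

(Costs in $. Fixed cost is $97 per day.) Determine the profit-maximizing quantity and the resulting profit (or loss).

q = 6; profit = $186

Tabulate TR − TC: q=0: -97; q=1: -35; q=2: 28; q=3: 91; q=4: 137; q=5: 172; q=6: 186; q=7: 170; q=8: 120.
Profit is maximized at q = 6. AVC there is 275/6 = $45.83 ≤ P, so producing beats shutting down (which would give -$97).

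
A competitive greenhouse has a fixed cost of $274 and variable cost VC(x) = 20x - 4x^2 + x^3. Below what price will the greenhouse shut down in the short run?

$16 per unit

The shutdown price is the minimum of AVC. VC = 20x - 4x^2 + x^3, so AVC = 20 - 4x + x^2.
At the minimum of AVC, MC = AVC. MC = 20 - 8x + 3x^2; setting MC = AVC gives 2x^2 - 4x = 0, so x = 2. min AVC = 16.
For P < $16 the firm produces nothing.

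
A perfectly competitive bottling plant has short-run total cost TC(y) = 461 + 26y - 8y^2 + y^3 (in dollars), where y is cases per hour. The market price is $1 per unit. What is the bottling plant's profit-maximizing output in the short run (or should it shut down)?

Variable cost is VC = 26y - 8y^2 + y^3, so AVC = VC/y = 26 - 8y + y^2 and MC = dTC/dy = 26 - 16y + 3y^2.
AVC hits its minimum where MC = AVC, at y = 4, giving min AVC = 26 - 8·4 + 4^2 = $10.
Since P = $1 < min AVC = $10, price fails to cover variable cost at any output.
Shutting down limits the loss to fixed cost, $461.

Shut down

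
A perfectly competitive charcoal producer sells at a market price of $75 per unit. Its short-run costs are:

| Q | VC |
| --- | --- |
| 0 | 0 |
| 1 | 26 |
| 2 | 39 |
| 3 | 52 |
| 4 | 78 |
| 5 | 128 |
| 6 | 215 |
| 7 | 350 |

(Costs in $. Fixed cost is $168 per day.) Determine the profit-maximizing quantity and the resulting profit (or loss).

Q = 5; profit = $79

Profit at each row (π = 75Q − TC): Q=0: -168; Q=1: -119; Q=2: -57; Q=3: 5; Q=4: 54; Q=5: 79; Q=6: 67; Q=7: 7.
Profit is maximized at Q = 5. AVC there is 128/5 = $25.60 ≤ P, so producing beats shutting down (which would give -$168).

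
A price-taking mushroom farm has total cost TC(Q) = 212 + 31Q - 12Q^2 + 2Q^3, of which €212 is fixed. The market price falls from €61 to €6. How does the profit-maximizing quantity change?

AVC = 31 - 12Q + 2Q^2, minimized at Q = 3 where min AVC = €13. MC = 31 - 24Q + 6Q^2.
At P = €61 ≥ min AVC, set P = MC on the rising branch: Q = 5.
At P = €6 < min AVC = €13, price no longer covers variable cost at any output, so the firm shuts down: Q = 0.

Output falls from 5 to 0 (the firm shuts down)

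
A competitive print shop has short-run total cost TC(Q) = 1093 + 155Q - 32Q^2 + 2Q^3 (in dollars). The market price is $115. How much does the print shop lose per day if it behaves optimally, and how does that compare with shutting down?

AVC = 155 - 32Q + 2Q^2; min AVC = $27 at Q = 8. Since P = $115 ≥ min AVC, the firm produces.
MC = 155 - 64Q + 6Q^2. Setting P = MC and taking the root on the rising branch gives Q* = 10.
TR = 115·10 = 1150. TC = 1093 + 350 = 1443. Profit = 1150 − 1443 = -$293.
By producing, the firm covers all variable cost plus $800 of fixed cost; shutting down would lose the full $1093.

Profit = -$293 at Q = 10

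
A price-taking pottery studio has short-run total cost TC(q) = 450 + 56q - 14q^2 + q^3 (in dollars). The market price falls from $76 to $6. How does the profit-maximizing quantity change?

Output falls from 10 to 0 (the firm shuts down)

AVC = 56 - 14q + q^2, minimized at q = 7 where min AVC = $7. MC = 56 - 28q + 3q^2.
With P = $76 above the shutdown price, P = MC gives q = 10.
At P = $6 < min AVC = $7, price no longer covers variable cost at any output, so the firm shuts down: q = 0.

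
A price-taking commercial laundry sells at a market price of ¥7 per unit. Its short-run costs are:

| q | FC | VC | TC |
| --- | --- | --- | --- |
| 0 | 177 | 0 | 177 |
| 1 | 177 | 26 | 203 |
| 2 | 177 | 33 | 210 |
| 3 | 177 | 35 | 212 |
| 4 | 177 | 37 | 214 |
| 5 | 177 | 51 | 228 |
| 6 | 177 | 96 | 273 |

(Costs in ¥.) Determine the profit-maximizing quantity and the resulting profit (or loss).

q = 0 (shut down); profit = -¥177

Tabulate TR − TC: q=0: -177; q=1: -196; q=2: -196; q=3: -191; q=4: -186; q=5: -193; q=6: -231.
Profit is highest at q = 0. Equivalently, the lowest AVC in the table is 37/4 ≈ ¥9.25 at q = 4, and P = ¥7 falls below it — price never covers variable cost, so the firm shuts down and loses only its fixed cost.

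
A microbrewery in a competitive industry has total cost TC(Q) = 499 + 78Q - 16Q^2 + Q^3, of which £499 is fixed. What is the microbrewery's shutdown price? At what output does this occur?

£14 per unit, at Q = 8

The shutdown price is the minimum of AVC. VC = 78Q - 16Q^2 + Q^3, so AVC = 78 - 16Q + Q^2.
At the minimum of AVC, MC = AVC. MC = 78 - 32Q + 3Q^2; setting MC = AVC gives 2Q^2 - 16Q = 0, so Q = 8. min AVC = 14.
The firm shuts down for any P below £14.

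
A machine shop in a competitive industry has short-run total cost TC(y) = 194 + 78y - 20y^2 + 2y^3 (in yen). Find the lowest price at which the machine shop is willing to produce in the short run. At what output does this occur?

The shutdown price is the minimum of AVC. VC = 78y - 20y^2 + 2y^3, so AVC = 78 - 20y + 2y^2.
dAVC/dy = -20 + 4y = 0 gives y = 5. min AVC = 78 - 20·5 + 2·5^2 = 28.
The firm shuts down for any P below ¥28.

¥28 per unit, at y = 5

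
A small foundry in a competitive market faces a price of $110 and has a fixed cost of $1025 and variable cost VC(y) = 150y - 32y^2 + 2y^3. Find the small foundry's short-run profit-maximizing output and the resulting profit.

AVC = 150 - 32y + 2y^2 has its minimum $22 at y = 8; price $110 clears that bar, so the firm operates.
With MC = 150 - 64y + 6y^2, P = MC on the upward-sloping part at y* = 10.
TR = 110·10 = 1100. TC = 1025 + 300 = 1325. Profit = 1100 − 1325 = -$225.
Shutting down would mean losing the fixed cost of $1025, so operating at a loss of $225 is better by $800.

Profit = -$225 at y = 10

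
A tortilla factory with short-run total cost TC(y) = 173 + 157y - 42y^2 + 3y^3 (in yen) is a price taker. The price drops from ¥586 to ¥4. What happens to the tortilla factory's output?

MC = 157 - 84y + 9y^2; the shutdown threshold is min AVC = ¥10 (at y = 7).
With P = ¥586 above the shutdown price, P = MC gives y = 13.
At P = ¥4 < min AVC = ¥10, price no longer covers variable cost at any output, so the firm shuts down: y = 0.

Output falls from 13 to 0 (the firm shuts down)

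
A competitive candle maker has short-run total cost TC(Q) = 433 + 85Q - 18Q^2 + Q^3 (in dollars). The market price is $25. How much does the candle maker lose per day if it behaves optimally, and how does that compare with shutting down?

Profit = -$233 at Q = 10

AVC = 85 - 18Q + Q^2; min AVC = $4 at Q = 9. Since P = $25 ≥ min AVC, the firm produces.
MC = 85 - 36Q + 3Q^2. Setting P = MC and taking the root on the rising branch gives Q* = 10.
TR = 25·10 = 250. TC = 433 + 50 = 483. Profit = 250 − 483 = -$233.
Shutting down would mean losing the fixed cost of $433, so operating at a loss of $233 is better by $200.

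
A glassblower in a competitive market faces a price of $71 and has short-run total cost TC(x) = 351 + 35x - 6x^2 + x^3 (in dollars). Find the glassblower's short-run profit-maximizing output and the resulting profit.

Profit = -$135 at x = 6

AVC = 35 - 6x + x^2; min AVC = $26 at x = 3. Since P = $71 ≥ min AVC, the firm produces.
MC = 35 - 12x + 3x^2. Setting P = MC and taking the root on the rising branch gives x* = 6.
TR = 71·6 = 426. TC = 351 + 210 = 561. Profit = 426 − 561 = -$135.
Shutting down would mean losing the fixed cost of $351, so operating at a loss of $135 is better by $216.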